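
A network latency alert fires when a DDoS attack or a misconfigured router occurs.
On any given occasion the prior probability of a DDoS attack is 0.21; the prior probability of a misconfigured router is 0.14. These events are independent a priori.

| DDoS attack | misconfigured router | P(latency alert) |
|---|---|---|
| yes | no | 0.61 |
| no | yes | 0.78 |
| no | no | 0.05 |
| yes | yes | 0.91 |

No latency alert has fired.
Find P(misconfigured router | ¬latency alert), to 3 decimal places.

For the numerator, keep only misconfigured router=true terms: 0.024332 + 0.002646 = 0.026978
Normalizer over all consistent configurations: 0.95*0.79*0.86 + 0.22*0.79*0.14 + 0.39*0.21*0.86 + 0.09*0.21*0.14 = 0.742842
Posterior = 0.026978 / 0.742842 ≈ 0.036

P(misconfigured router | ¬latency alert) ≈ 0.036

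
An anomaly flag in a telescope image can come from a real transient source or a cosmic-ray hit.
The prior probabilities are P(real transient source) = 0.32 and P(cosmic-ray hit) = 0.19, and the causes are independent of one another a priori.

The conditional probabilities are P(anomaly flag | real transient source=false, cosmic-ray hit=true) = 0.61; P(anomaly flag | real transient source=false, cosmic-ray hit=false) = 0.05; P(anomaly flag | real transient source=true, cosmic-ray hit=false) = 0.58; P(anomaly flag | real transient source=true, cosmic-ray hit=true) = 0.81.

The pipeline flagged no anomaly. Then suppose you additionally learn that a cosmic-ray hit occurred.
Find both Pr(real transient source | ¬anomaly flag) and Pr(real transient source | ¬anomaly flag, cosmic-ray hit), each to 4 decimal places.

P(¬anomaly flag) = 0.95·0.68·0.81 + 0.39·0.68·0.19 + 0.42·0.32·0.81 + 0.19·0.32·0.19 = 0.523260 + 0.050388 + 0.108864 + 0.011552 = 0.694064
Restricting to configurations with real transient source present: 0.108864 + 0.011552 = 0.120416.
Hence the posterior is 0.120416/0.694064 ≈ 0.1735.

With the extra evidence:
P(¬anomaly flag | cosmic-ray hit) = 0.39×0.68 + 0.19×0.32 = 0.265200 + 0.060800 = 0.326000
Of this, 0.060800 comes from 0.19×0.32 (the real transient source=true cases).
P(real transient source | ¬anomaly flag, cosmic-ray hit) = 0.060800 / 0.326000 ≈ 0.1865

Pr(real transient source | ¬anomaly flag) ≈ 0.1735; Pr(real transient source | ¬anomaly flag, cosmic-ray hit) ≈ 0.1865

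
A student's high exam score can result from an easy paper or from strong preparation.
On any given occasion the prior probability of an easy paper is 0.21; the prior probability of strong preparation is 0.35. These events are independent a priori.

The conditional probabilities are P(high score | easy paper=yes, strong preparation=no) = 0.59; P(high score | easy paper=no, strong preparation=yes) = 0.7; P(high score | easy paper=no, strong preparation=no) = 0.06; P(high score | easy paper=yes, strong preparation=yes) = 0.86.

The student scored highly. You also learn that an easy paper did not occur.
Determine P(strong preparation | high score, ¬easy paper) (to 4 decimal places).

P(strong preparation | high score, ¬easy paper) ≈ 0.8627

For the numerator, keep only strong preparation=true terms: 0.7×0.35 = 0.245000
Denominator P(high score | ¬easy paper): 0.06×0.65 + 0.7×0.35 = 0.284000
Posterior = 0.245000 / 0.284000 ≈ 0.8627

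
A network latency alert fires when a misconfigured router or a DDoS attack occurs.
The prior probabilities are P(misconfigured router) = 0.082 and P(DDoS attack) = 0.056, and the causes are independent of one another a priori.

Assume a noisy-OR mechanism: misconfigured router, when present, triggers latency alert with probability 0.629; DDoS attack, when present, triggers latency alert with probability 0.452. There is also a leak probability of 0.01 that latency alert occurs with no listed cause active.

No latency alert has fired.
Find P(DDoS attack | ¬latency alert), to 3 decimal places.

P(DDoS attack | ¬latency alert) ≈ 0.031

Under noisy-OR, P(latency alert | causes) = 1 − (1−0.01)·∏(1−qᵢ) over the active causes.
Enumerate the 4 (misconfigured router, DDoS attack) configurations and weight by the priors:
  P(¬latency alert) = 0.99×0.918×0.944 + 0.54252×0.918×0.056 + 0.36729×0.082×0.944 + 0.201275×0.082×0.056
        = 0.857926 + 0.027890 + 0.028431 + 0.000924 = 0.915171
The terms with DDoS attack present sum to 0.028814, so
  P(DDoS attack | ¬latency alert) = 0.028814 / 0.915171 ≈ 0.031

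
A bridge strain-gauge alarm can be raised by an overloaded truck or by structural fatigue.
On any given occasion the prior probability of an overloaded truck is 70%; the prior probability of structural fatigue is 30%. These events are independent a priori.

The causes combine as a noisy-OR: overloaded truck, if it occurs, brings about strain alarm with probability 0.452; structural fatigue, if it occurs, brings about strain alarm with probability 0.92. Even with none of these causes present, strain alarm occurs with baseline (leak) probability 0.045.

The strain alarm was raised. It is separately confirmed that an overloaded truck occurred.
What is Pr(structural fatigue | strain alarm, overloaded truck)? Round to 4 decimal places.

Pr(structural fatigue | strain alarm, overloaded truck) ≈ 0.4628

Under noisy-OR, P(strain alarm | causes) = 1 − (1−0.045)·∏(1−qᵢ) over the active causes.
P(strain alarm | overloaded truck) = 0.47666*0.7 + 0.958133*0.3 = 0.333662 + 0.287440 = 0.621102
Restricting to configurations with structural fatigue present: 0.958133*0.3 = 0.287440.
So P(structural fatigue | strain alarm, overloaded truck) = 0.287440/0.621102 ≈ 0.4628.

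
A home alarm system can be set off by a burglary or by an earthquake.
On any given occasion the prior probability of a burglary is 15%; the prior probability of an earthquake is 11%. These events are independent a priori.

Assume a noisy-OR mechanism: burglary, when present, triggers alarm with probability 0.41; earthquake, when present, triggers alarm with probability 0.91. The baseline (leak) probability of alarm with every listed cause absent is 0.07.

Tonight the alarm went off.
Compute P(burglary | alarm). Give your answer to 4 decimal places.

P(burglary | alarm) ≈ 0.3539

Under noisy-OR, P(alarm | causes) = 1 − (1−0.07)·∏(1−qᵢ) over the active causes.
For the numerator, keep only burglary=true terms: 0.060249 + 0.015685 = 0.075934
Normalizer over all consistent configurations: 0.07*0.85*0.89 + 0.9163*0.85*0.11 + 0.4513*0.15*0.89 + 0.950617*0.15*0.11 = 0.214563
P(burglary | alarm) = 0.075934/0.214563 ≈ 0.3539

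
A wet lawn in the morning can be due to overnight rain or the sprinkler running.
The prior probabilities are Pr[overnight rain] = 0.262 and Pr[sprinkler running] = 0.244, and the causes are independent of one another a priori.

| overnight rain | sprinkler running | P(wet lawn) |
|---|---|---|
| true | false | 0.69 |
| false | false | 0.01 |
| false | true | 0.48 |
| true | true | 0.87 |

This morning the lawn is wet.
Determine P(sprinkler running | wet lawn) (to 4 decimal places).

P(sprinkler running | wet lawn) ≈ 0.4997

P(wet lawn) = 0.01·0.738·0.756 + 0.48·0.738·0.244 + 0.69·0.262·0.756 + 0.87·0.262·0.244 = 0.005579 + 0.086435 + 0.136670 + 0.055617 = 0.284301
Of this, 0.142052 comes from 0.086435 + 0.055617 (the sprinkler running=true cases).
So P(sprinkler running | wet lawn) = 0.142052/0.284301 ≈ 0.4997.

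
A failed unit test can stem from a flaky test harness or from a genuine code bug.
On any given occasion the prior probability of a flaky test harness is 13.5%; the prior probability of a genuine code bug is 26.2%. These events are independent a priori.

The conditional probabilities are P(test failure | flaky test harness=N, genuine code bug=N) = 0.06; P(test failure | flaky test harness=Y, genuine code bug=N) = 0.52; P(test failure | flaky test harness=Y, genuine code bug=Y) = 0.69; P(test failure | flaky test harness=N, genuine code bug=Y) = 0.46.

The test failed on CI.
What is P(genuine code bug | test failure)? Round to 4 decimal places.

P(genuine code bug | test failure) ≈ 0.5881

Sum P(test failure|·) weighted by the priors over the 4 (flaky test harness, genuine code bug) configurations:
  P(test failure) = 0.06*0.865*0.738 + 0.46*0.865*0.262 + 0.52*0.135*0.738 + 0.69*0.135*0.262
        = 0.038302 + 0.104250 + 0.051808 + 0.024405 = 0.218765
Configurations with genuine code bug contribute 0.128655, so
  P(genuine code bug | test failure) = 0.128655 / 0.218765 ≈ 0.5881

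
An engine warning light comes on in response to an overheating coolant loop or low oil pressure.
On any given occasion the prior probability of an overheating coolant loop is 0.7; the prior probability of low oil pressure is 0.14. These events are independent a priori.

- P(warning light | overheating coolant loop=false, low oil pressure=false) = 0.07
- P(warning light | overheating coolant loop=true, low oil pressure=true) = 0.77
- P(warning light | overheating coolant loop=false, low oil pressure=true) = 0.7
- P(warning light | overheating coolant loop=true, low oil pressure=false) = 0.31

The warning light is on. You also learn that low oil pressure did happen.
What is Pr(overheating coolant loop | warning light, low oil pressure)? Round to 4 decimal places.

P(warning light | low oil pressure) = 0.7*0.3 + 0.77*0.7 = 0.210000 + 0.539000 = 0.749000
Of this, 0.539000 comes from 0.77*0.7 (the overheating coolant loop=true cases).
Hence the posterior is 0.539000/0.749000 ≈ 0.7196.

Pr(overheating coolant loop | warning light, low oil pressure) ≈ 0.7196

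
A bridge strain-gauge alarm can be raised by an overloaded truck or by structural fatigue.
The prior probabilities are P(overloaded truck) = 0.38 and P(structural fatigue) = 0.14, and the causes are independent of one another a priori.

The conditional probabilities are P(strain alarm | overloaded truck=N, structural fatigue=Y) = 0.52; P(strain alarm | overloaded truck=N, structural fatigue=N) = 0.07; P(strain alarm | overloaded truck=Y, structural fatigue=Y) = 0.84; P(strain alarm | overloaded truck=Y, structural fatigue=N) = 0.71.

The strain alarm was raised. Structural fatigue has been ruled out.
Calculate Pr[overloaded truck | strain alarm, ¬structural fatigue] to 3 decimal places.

Pr[overloaded truck | strain alarm, ¬structural fatigue] ≈ 0.861

Sum P(strain alarm|·) weighted by the priors over both values of overloaded truck:
  P(strain alarm | ¬structural fatigue) = 0.07*0.62 + 0.71*0.38
        = 0.043400 + 0.269800 = 0.313200
Keeping only the overloaded truck-present terms gives 0.269800, so
  P(overloaded truck | strain alarm, ¬structural fatigue) = 0.269800 / 0.313200 ≈ 0.861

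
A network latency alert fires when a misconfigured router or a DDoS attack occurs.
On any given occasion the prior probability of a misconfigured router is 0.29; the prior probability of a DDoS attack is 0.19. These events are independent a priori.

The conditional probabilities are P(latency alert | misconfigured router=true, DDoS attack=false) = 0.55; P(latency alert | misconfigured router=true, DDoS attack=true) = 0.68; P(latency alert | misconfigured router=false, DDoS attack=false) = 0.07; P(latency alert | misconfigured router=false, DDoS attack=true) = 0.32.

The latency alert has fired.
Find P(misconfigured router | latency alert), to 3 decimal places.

P(misconfigured router | latency alert) ≈ 0.666

P(latency alert) = 0.07·0.71·0.81 + 0.32·0.71·0.19 + 0.55·0.29·0.81 + 0.68·0.29·0.19 = 0.040257 + 0.043168 + 0.129195 + 0.037468 = 0.250088
The misconfigured router-present share is 0.129195 + 0.037468 = 0.166663.
P(misconfigured router | latency alert) = 0.166663 / 0.250088 ≈ 0.666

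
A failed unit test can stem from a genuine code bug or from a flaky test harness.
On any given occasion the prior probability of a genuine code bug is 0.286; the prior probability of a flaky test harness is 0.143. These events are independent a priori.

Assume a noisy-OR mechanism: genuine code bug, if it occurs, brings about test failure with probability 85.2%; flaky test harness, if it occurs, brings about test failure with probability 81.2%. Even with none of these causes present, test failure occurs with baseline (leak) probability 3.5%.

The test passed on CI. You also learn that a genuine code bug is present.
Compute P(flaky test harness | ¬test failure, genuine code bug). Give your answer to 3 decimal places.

Under noisy-OR, P(test failure | causes) = 1 − (1−0.035)·∏(1−qᵢ) over the active causes.
Weight on flaky test harness=true, given the evidence: 0.02685·0.143 = 0.003840
The normalizing constant is 0.14282·0.857 + 0.02685·0.143 = 0.126237
Posterior = 0.003840 / 0.126237 ≈ 0.030

P(flaky test harness | ¬test failure, genuine code bug) ≈ 0.030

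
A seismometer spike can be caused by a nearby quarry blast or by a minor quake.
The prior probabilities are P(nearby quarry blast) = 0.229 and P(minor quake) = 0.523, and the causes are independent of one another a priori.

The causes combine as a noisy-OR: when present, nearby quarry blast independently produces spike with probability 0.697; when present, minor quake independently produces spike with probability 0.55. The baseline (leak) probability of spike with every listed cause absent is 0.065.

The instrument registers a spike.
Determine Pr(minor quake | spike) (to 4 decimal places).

Under noisy-OR, P(spike | causes) = 1 − (1−0.065)·∏(1−qᵢ) over the active causes.
P(spike) = 0.065×0.771×0.477 + 0.57925×0.771×0.523 + 0.716695×0.229×0.477 + 0.872513×0.229×0.523 = 0.023905 + 0.233573 + 0.078287 + 0.104498 = 0.440263
Of this, 0.338071 comes from 0.233573 + 0.104498 (the minor quake=true cases).
So P(minor quake | spike) = 0.338071/0.440263 ≈ 0.7679.

Pr(minor quake | spike) ≈ 0.7679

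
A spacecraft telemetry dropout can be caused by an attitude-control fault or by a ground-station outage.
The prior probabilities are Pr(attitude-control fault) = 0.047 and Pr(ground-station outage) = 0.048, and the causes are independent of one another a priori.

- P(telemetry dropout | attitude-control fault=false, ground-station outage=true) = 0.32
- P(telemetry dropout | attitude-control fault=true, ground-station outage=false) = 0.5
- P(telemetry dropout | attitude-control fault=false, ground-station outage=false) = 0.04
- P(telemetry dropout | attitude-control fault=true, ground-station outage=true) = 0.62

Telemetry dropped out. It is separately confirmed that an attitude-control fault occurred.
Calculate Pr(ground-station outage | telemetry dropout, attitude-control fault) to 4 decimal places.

Pr(ground-station outage | telemetry dropout, attitude-control fault) ≈ 0.0588

Enumerate both values of ground-station outage and weight by the priors:
  P(telemetry dropout | attitude-control fault) = 0.5*0.952 + 0.62*0.048
        = 0.476000 + 0.029760 = 0.505760
Keeping only the ground-station outage-present terms gives 0.029760, so
  P(ground-station outage | telemetry dropout, attitude-control fault) = 0.029760 / 0.505760 ≈ 0.0588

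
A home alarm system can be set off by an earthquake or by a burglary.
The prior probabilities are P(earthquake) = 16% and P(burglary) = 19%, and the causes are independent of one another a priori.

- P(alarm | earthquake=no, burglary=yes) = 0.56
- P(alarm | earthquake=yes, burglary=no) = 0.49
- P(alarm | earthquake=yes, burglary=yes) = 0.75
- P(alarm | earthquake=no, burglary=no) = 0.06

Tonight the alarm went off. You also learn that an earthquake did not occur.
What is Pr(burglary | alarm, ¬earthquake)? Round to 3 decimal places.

For the numerator, keep only burglary=true terms: 0.56*0.19 = 0.106400
Normalizer over all consistent configurations: 0.06*0.81 + 0.56*0.19 = 0.155000
Posterior = 0.106400 / 0.155000 ≈ 0.686

Pr(burglary | alarm, ¬earthquake) ≈ 0.686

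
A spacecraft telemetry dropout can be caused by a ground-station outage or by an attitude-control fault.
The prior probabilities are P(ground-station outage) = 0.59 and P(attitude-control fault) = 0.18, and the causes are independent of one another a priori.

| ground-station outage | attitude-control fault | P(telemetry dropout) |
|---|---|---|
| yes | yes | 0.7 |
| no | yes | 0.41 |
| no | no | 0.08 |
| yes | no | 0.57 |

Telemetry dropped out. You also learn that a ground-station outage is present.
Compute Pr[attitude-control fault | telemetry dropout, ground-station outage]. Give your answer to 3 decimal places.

P(telemetry dropout | ground-station outage) = 0.57·0.82 + 0.7·0.18 = 0.467400 + 0.126000 = 0.593400
Restricting to configurations with attitude-control fault present: 0.7·0.18 = 0.126000.
Hence the posterior is 0.126000/0.593400 ≈ 0.212.

Pr[attitude-control fault | telemetry dropout, ground-station outage] ≈ 0.212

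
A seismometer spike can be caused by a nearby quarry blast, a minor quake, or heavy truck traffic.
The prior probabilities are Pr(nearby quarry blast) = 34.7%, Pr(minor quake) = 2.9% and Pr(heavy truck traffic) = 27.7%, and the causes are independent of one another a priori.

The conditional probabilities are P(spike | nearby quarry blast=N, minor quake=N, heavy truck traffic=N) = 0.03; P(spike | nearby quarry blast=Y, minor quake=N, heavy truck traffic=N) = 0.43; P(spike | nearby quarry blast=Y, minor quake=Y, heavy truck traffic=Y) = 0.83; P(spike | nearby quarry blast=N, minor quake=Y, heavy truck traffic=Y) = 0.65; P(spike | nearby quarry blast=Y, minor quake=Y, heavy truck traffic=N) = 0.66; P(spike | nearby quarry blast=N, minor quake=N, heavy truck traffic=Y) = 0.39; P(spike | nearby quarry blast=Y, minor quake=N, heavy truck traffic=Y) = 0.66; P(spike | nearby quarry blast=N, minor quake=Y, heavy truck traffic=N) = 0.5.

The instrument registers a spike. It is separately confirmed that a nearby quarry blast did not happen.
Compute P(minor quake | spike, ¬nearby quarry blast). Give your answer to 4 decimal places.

P(minor quake | spike, ¬nearby quarry blast) ≈ 0.1109

P(spike | ¬nearby quarry blast) = 0.03·0.971·0.723 + 0.39·0.971·0.277 + 0.5·0.029·0.723 + 0.65·0.029·0.277 = 0.021061 + 0.104897 + 0.010483 + 0.005221 = 0.141662
Of this, 0.015704 comes from 0.010483 + 0.005221 (the minor quake=true cases).
P(minor quake | spike, ¬nearby quarry blast) = 0.015704 / 0.141662 ≈ 0.1109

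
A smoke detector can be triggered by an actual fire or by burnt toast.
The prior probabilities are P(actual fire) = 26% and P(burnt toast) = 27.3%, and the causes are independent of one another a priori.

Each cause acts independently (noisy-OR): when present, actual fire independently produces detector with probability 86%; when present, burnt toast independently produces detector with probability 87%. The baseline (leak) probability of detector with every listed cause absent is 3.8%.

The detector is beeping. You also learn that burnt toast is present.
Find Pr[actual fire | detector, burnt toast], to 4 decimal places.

Pr[actual fire | detector, burnt toast] ≈ 0.2829

Under noisy-OR, P(detector | causes) = 1 − (1−0.038)·∏(1−qᵢ) over the active causes.
By total probability over both values of actual fire:
  P(detector | burnt toast) = 0.87494·0.74 + 0.982492·0.26
        = 0.647456 + 0.255448 = 0.902904
The terms with actual fire present sum to 0.255448, so
  P(actual fire | detector, burnt toast) = 0.255448 / 0.902904 ≈ 0.2829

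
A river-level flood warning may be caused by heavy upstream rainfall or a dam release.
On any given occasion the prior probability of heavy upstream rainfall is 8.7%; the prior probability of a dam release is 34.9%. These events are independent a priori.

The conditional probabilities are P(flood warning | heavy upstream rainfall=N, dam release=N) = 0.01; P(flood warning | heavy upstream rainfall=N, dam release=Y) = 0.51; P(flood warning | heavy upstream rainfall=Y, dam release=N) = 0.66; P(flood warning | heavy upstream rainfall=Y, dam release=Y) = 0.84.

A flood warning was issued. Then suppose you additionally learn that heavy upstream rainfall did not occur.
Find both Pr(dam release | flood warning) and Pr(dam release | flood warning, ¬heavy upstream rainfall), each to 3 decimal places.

Pr(dam release | flood warning) ≈ 0.813; Pr(dam release | flood warning, ¬heavy upstream rainfall) ≈ 0.965

P(flood warning) = 0.01·0.913·0.651 + 0.51·0.913·0.349 + 0.66·0.087·0.651 + 0.84·0.087·0.349 = 0.005944 + 0.162505 + 0.037380 + 0.025505 = 0.231334
Of this, 0.188010 comes from 0.162505 + 0.025505 (the dam release=true cases).
Hence the posterior is 0.188010/0.231334 ≈ 0.813.

With the extra evidence:
Weight on dam release=true, given the evidence: 0.51·0.349 = 0.177990
Denominator P(flood warning | ¬heavy upstream rainfall): 0.01·0.651 + 0.51·0.349 = 0.184500
P(dam release | flood warning, ¬heavy upstream rainfall) = 0.177990/0.184500 ≈ 0.965
With heavy upstream rainfall excluded, dam release must carry more of the explanatory weight for the flood warning.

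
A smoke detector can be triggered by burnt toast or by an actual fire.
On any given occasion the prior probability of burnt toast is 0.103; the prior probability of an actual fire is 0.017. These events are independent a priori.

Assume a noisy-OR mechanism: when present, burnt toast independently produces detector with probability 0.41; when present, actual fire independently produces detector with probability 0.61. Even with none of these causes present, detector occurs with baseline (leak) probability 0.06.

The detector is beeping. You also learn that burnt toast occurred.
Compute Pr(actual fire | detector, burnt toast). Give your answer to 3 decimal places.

Under noisy-OR, P(detector | causes) = 1 − (1−0.06)·∏(1−qᵢ) over the active causes.
P(detector | burnt toast) = 0.4454*0.983 + 0.783706*0.017 = 0.437828 + 0.013323 = 0.451151
The actual fire-present share is 0.783706*0.017 = 0.013323.
So P(actual fire | detector, burnt toast) = 0.013323/0.451151 ≈ 0.030.

Pr(actual fire | detector, burnt toast) ≈ 0.030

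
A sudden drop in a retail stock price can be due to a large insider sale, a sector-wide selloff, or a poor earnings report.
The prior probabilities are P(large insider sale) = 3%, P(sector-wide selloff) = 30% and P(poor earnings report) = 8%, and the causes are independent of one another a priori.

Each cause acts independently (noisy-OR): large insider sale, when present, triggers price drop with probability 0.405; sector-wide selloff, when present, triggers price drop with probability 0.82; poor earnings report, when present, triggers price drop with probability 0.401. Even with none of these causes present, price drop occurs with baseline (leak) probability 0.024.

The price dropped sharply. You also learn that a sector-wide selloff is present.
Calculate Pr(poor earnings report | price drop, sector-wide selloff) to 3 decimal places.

Under noisy-OR, P(price drop | causes) = 1 − (1−0.024)·∏(1−qᵢ) over the active causes.
P(price drop | sector-wide selloff) = 0.82432×0.97×0.92 + 0.894768×0.97×0.08 + 0.89547×0.03×0.92 + 0.937387×0.03×0.08 = 0.735623 + 0.069434 + 0.024715 + 0.002250 = 0.832022
Of this, 0.071684 comes from 0.069434 + 0.002250 (the poor earnings report=true cases).
So P(poor earnings report | price drop, sector-wide selloff) = 0.071684/0.832022 ≈ 0.086.

Pr(poor earnings report | price drop, sector-wide selloff) ≈ 0.086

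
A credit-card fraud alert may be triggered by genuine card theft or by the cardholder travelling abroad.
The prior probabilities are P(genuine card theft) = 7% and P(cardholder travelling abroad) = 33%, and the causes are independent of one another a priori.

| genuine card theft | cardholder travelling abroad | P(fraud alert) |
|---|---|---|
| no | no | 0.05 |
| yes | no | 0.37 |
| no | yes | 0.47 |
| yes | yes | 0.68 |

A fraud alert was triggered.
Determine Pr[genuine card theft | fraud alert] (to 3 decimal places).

Pr[genuine card theft | fraud alert] ≈ 0.159

For the numerator, keep only genuine card theft=true terms: 0.017353 + 0.015708 = 0.033061
The normalizing constant is 0.05*0.93*0.67 + 0.47*0.93*0.33 + 0.37*0.07*0.67 + 0.68*0.07*0.33 = 0.208459
Posterior = 0.033061 / 0.208459 ≈ 0.159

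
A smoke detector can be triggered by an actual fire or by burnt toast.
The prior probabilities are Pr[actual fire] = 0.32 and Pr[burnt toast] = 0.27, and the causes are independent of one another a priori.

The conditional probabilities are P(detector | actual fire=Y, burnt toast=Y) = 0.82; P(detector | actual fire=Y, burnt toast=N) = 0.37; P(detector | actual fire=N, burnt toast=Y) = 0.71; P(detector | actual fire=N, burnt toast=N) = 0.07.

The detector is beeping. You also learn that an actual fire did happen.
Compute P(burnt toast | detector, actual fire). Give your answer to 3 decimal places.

P(burnt toast | detector, actual fire) ≈ 0.450

P(detector | actual fire) = 0.37*0.73 + 0.82*0.27 = 0.270100 + 0.221400 = 0.491500
Of this, 0.221400 comes from 0.82*0.27 (the burnt toast=true cases).
P(burnt toast | detector, actual fire) = 0.221400 / 0.491500 ≈ 0.450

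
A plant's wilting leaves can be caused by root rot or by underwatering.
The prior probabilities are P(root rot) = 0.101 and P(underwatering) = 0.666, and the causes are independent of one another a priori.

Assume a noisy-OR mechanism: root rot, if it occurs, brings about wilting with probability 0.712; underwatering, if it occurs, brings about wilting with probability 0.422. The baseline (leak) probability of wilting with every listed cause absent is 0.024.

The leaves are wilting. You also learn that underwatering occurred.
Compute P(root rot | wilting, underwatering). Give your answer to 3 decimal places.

P(root rot | wilting, underwatering) ≈ 0.178

Under noisy-OR, P(wilting | causes) = 1 − (1−0.024)·∏(1−qᵢ) over the active causes.
Enumerate both values of root rot and weight by the priors:
  P(wilting | underwatering) = 0.435872·0.899 + 0.837531·0.101
        = 0.391849 + 0.084591 = 0.476440
Keeping only the root rot-present terms gives 0.084591, so
  P(root rot | wilting, underwatering) = 0.084591 / 0.476440 ≈ 0.178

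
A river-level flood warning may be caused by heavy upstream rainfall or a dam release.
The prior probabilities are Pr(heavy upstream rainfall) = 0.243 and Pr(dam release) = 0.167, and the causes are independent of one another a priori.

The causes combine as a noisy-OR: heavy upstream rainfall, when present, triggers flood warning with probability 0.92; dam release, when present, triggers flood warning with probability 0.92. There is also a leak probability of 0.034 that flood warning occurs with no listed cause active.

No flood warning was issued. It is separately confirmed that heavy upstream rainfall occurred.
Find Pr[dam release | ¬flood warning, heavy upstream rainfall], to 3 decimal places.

Pr[dam release | ¬flood warning, heavy upstream rainfall] ≈ 0.016

Under noisy-OR, P(flood warning | causes) = 1 − (1−0.034)·∏(1−qᵢ) over the active causes.
For the numerator, keep only dam release=true terms: 0.006182*0.167 = 0.001032
Denominator P(¬flood warning | heavy upstream rainfall): 0.07728*0.833 + 0.006182*0.167 = 0.065406
P(dam release | ¬flood warning, heavy upstream rainfall) = 0.001032/0.065406 ≈ 0.016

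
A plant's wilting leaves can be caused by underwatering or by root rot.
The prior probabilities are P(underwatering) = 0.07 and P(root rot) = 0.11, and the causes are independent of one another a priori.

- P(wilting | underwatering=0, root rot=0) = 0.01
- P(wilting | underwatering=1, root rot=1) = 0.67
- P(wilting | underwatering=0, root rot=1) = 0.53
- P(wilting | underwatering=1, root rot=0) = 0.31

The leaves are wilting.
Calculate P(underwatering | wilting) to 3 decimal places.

Enumerate the 4 (underwatering, root rot) configurations and weight by the priors:
  P(wilting) = 0.01×0.93×0.89 + 0.53×0.93×0.11 + 0.31×0.07×0.89 + 0.67×0.07×0.11
        = 0.008277 + 0.054219 + 0.019313 + 0.005159 = 0.086968
Keeping only the underwatering-present terms gives 0.024472, so
  P(underwatering | wilting) = 0.024472 / 0.086968 ≈ 0.281

P(underwatering | wilting) ≈ 0.281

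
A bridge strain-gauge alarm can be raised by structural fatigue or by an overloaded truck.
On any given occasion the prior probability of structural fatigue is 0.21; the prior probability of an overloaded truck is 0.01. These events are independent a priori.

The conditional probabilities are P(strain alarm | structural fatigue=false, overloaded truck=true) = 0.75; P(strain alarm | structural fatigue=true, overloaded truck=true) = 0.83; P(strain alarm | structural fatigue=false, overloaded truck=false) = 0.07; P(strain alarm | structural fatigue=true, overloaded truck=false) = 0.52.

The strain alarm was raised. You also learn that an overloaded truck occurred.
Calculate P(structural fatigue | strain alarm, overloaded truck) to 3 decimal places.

P(structural fatigue | strain alarm, overloaded truck) ≈ 0.227

Numerator (weight on configurations with structural fatigue): 0.83·0.21 = 0.174300
Normalizer over all consistent configurations: 0.75·0.79 + 0.83·0.21 = 0.766800
P(structural fatigue | strain alarm, overloaded truck) = 0.174300/0.766800 ≈ 0.227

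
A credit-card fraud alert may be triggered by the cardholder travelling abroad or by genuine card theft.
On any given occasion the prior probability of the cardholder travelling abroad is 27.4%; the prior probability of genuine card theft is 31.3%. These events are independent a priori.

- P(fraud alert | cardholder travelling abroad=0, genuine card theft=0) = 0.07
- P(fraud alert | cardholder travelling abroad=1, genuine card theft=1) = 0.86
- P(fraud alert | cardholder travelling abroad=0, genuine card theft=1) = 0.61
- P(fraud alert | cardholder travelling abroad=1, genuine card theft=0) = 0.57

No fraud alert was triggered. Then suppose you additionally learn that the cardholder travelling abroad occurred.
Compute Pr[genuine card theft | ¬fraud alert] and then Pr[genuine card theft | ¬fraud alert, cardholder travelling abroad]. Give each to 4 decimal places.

P(¬fraud alert) = 0.93×0.726×0.687 + 0.39×0.726×0.313 + 0.43×0.274×0.687 + 0.14×0.274×0.313 = 0.463849 + 0.088623 + 0.080942 + 0.012007 = 0.645421
The genuine card theft-present share is 0.088623 + 0.012007 = 0.100630.
So P(genuine card theft | ¬fraud alert) = 0.100630/0.645421 ≈ 0.1559.

With the extra evidence:
P(¬fraud alert | cardholder travelling abroad) = 0.43·0.687 + 0.14·0.313 = 0.295410 + 0.043820 = 0.339230
The genuine card theft-present share is 0.14·0.313 = 0.043820.
So P(genuine card theft | ¬fraud alert, cardholder travelling abroad) = 0.043820/0.339230 ≈ 0.1292.

Pr[genuine card theft | ¬fraud alert] ≈ 0.1559; Pr[genuine card theft | ¬fraud alert, cardholder travelling abroad] ≈ 0.1292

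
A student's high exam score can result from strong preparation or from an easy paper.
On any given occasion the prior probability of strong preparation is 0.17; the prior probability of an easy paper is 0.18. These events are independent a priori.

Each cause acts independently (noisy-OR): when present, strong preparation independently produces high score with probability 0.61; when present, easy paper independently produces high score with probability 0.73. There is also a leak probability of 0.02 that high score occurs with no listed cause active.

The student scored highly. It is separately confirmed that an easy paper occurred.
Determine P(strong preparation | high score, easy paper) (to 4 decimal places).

Under noisy-OR, P(high score | causes) = 1 − (1−0.02)·∏(1−qᵢ) over the active causes.
P(high score | easy paper) = 0.7354*0.83 + 0.896806*0.17 = 0.610382 + 0.152457 = 0.762839
Restricting to configurations with strong preparation present: 0.896806*0.17 = 0.152457.
Hence the posterior is 0.152457/0.762839 ≈ 0.1999.

P(strong preparation | high score, easy paper) ≈ 0.1999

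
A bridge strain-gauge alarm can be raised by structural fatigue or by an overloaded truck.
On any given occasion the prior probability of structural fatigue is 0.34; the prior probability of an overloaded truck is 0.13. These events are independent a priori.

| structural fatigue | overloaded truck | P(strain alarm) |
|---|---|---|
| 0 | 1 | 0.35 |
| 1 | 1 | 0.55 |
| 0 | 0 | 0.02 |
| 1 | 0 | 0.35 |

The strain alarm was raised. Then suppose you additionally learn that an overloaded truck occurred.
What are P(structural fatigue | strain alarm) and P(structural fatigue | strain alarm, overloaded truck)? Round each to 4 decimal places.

By total probability over the 4 (structural fatigue, overloaded truck) configurations:
  P(strain alarm) = 0.02·0.66·0.87 + 0.35·0.66·0.13 + 0.35·0.34·0.87 + 0.55·0.34·0.13
        = 0.011484 + 0.030030 + 0.103530 + 0.024310 = 0.169354
Keeping only the structural fatigue-present terms gives 0.127840, so
  P(structural fatigue | strain alarm) = 0.127840 / 0.169354 ≈ 0.7549

Now also conditioning on overloaded truck=true:
By total probability over both values of structural fatigue:
  P(strain alarm | overloaded truck) = 0.35×0.66 + 0.55×0.34
        = 0.231000 + 0.187000 = 0.418000
The terms with structural fatigue present sum to 0.187000, so
  P(structural fatigue | strain alarm, overloaded truck) = 0.187000 / 0.418000 ≈ 0.4474
— overloaded truck explains away the evidence for structural fatigue.

P(structural fatigue | strain alarm) ≈ 0.7549; P(structural fatigue | strain alarm, overloaded truck) ≈ 0.4474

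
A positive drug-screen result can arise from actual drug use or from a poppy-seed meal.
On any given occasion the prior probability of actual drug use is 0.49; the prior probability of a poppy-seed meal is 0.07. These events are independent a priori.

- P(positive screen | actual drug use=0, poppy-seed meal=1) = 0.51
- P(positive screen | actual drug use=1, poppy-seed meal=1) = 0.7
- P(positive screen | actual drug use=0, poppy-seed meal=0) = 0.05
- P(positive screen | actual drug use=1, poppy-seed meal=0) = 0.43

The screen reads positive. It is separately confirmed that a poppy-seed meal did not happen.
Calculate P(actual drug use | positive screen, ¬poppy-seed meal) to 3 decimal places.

P(positive screen | ¬poppy-seed meal) = 0.05*0.51 + 0.43*0.49 = 0.025500 + 0.210700 = 0.236200
Restricting to configurations with actual drug use present: 0.43*0.49 = 0.210700.
Hence the posterior is 0.210700/0.236200 ≈ 0.892.

P(actual drug use | positive screen, ¬poppy-seed meal) ≈ 0.892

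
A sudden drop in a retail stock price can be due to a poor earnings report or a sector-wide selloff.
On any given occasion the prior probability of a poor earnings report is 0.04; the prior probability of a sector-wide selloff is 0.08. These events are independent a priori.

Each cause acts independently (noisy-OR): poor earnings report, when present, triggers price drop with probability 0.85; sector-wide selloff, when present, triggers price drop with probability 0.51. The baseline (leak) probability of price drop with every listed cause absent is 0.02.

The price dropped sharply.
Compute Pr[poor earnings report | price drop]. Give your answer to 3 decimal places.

Under noisy-OR, P(price drop | causes) = 1 − (1−0.02)·∏(1−qᵢ) over the active causes.
Sum P(price drop|·) weighted by the priors over the 4 (poor earnings report, sector-wide selloff) configurations:
  P(price drop) = 0.02*0.96*0.92 + 0.5198*0.96*0.08 + 0.853*0.04*0.92 + 0.92797*0.04*0.08
        = 0.017664 + 0.039921 + 0.031390 + 0.002970 = 0.091945
Configurations with poor earnings report contribute 0.034360, so
  P(poor earnings report | price drop) = 0.034360 / 0.091945 ≈ 0.374

Pr[poor earnings report | price drop] ≈ 0.374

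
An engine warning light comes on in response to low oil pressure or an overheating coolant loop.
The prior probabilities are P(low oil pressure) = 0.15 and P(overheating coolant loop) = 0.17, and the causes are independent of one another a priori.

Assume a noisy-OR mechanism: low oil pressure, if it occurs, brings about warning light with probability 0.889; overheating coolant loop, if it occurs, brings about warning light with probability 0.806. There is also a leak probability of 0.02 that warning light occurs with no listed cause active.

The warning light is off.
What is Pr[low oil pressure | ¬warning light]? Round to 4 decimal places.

Under noisy-OR, P(warning light | causes) = 1 − (1−0.02)·∏(1−qᵢ) over the active causes.
Numerator (weight on configurations with low oil pressure): 0.013543 + 0.000538 = 0.014081
The normalizing constant is 0.98·0.85·0.83 + 0.19012·0.85·0.17 + 0.10878·0.15·0.83 + 0.021103·0.15·0.17 = 0.732943
P(low oil pressure | ¬warning light) = 0.014081/0.732943 ≈ 0.0192

Pr[low oil pressure | ¬warning light] ≈ 0.0192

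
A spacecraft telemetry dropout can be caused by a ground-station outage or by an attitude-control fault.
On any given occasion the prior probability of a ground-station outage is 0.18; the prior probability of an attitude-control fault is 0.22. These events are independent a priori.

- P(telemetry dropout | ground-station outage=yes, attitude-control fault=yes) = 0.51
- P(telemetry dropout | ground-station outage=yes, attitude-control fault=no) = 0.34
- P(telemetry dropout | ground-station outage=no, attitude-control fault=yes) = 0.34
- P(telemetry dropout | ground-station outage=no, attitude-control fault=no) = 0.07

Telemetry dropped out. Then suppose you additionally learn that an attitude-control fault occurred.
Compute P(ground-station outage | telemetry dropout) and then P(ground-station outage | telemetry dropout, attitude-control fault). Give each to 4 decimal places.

P(ground-station outage | telemetry dropout) ≈ 0.3903; P(ground-station outage | telemetry dropout, attitude-control fault) ≈ 0.2477

P(telemetry dropout) = 0.07*0.82*0.78 + 0.34*0.82*0.22 + 0.34*0.18*0.78 + 0.51*0.18*0.22 = 0.044772 + 0.061336 + 0.047736 + 0.020196 = 0.174040
Restricting to configurations with ground-station outage present: 0.047736 + 0.020196 = 0.067932.
So P(ground-station outage | telemetry dropout) = 0.067932/0.174040 ≈ 0.3903.

Now condition on the additional information:
Sum P(telemetry dropout|·) weighted by the priors over both values of ground-station outage:
  P(telemetry dropout | attitude-control fault) = 0.34×0.82 + 0.51×0.18
        = 0.278800 + 0.091800 = 0.370600
The terms with ground-station outage present sum to 0.091800, so
  P(ground-station outage | telemetry dropout, attitude-control fault) = 0.091800 / 0.370600 ≈ 0.2477
Conditioning on attitude-control fault lowers the posterior on ground-station outage: the classic explaining-away effect in a common-effect structure.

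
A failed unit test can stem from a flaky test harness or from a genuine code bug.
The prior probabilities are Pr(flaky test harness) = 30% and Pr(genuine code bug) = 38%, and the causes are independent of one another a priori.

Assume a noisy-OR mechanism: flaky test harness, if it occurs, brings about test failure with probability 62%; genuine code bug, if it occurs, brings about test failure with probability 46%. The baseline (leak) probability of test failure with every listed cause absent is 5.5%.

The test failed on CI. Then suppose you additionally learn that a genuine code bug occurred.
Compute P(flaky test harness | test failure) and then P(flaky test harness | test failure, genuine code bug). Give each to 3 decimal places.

Under noisy-OR, P(test failure | causes) = 1 − (1−0.055)·∏(1−qᵢ) over the active causes.
By total probability over the 4 (flaky test harness, genuine code bug) configurations:
  P(test failure) = 0.055×0.7×0.62 + 0.4897×0.7×0.38 + 0.6409×0.3×0.62 + 0.806086×0.3×0.38
        = 0.023870 + 0.130260 + 0.119207 + 0.091894 = 0.365231
The terms with flaky test harness present sum to 0.211101, so
  P(flaky test harness | test failure) = 0.211101 / 0.365231 ≈ 0.578

With the extra evidence:
Sum P(test failure|·) weighted by the priors over both values of flaky test harness:
  P(test failure | genuine code bug) = 0.4897*0.7 + 0.806086*0.3
        = 0.342790 + 0.241826 = 0.584616
Keeping only the flaky test harness-present terms gives 0.241826, so
  P(flaky test harness | test failure, genuine code bug) = 0.241826 / 0.584616 ≈ 0.414

P(flaky test harness | test failure) ≈ 0.578; P(flaky test harness | test failure, genuine code bug) ≈ 0.414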